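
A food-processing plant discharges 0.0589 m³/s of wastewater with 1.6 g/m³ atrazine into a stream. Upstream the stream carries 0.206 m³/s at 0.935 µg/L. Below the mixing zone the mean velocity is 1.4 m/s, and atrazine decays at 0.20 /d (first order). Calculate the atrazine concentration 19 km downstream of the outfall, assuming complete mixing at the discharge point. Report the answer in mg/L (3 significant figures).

0.345 mg/L

0.935 µg/L = 0.000935 mg/L.
After complete mixing, C₀ = (0.0589·1.6 + 0.206·0.000935) / 0.2649 = 0.3565 mg/L.
Travel time t = 1.9e+04 m / 1.4 m/s = 1.357e+04 s = 0.1571 d.
C = 0.3565·exp(−0.20·0.1571) = 0.3565·0.9691 = 0.3455 mg/L.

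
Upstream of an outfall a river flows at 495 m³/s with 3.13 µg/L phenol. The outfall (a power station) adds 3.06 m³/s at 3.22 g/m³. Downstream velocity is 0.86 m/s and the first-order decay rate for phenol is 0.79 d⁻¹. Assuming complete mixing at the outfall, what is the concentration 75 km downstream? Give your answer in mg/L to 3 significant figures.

3.13 µg/L = 0.00313 mg/L.
After complete mixing, C₀ = (3.06·3.22 + 495·0.00313) / 498.1 = 0.02289 mg/L.
Travel time t = 7.5e+04 m / 0.86 m/s = 8.721e+04 s = 1.009 d.
C = 0.02289·exp(−0.79·1.009) = 0.02289·0.4505 = 0.01031 mg/L.

0.0103 mg/L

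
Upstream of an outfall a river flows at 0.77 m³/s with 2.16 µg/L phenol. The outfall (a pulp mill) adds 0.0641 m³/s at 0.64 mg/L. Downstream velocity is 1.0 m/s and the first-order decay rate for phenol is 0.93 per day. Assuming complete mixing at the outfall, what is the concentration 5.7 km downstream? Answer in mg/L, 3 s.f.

0.0481 mg/L

2.16 µg/L = 0.00216 mg/L.
After complete mixing, C₀ = (0.0641·0.64 + 0.77·0.00216) / 0.8341 = 0.05118 mg/L.
Travel time t = 5700 m / 1.0 m/s = 5700 s = 0.06597 d.
C = 0.05118·exp(−0.93·0.06597) = 0.05118·0.9405 = 0.04813 mg/L.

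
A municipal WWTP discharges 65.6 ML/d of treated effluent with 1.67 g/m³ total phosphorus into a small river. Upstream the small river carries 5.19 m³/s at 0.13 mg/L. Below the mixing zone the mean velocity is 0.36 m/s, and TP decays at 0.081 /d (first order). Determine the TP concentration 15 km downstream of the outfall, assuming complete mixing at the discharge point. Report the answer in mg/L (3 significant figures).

0.314 mg/L

65.6 ML/d = 0.7593 m³/s.
After complete mixing, C₀ = (0.7593·1.67 + 5.19·0.13) / 5.949 = 0.3265 mg/L.
Travel time t = 1.5e+04 m / 0.36 m/s = 4.167e+04 s = 0.4823 d.
C = 0.3265·exp(−0.081·0.4823) = 0.3265·0.9617 = 0.314 mg/L.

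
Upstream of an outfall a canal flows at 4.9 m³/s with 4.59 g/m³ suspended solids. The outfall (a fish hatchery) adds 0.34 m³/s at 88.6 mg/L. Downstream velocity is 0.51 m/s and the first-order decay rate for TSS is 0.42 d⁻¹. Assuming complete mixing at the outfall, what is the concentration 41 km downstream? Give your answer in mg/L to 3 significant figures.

After complete mixing, C₀ = (0.34·88.6 + 4.9·4.59) / 5.24 = 10.04 mg/L.
Travel time t = 4.1e+04 m / 0.51 m/s = 8.039e+04 s = 0.9305 d.
C = 10.04·exp(−0.42·0.9305) = 10.04·0.6765 = 6.793 mg/L.

6.79 mg/L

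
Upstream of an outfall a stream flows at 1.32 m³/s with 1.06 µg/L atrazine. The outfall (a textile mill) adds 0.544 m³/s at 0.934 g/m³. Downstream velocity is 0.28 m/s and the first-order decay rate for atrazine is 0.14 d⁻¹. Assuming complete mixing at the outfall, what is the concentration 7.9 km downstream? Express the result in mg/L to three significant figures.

1.06 µg/L = 0.00106 mg/L.
After complete mixing, C₀ = (0.544·0.934 + 1.32·0.00106) / 1.864 = 0.2733 mg/L.
Travel time t = 7900 m / 0.28 m/s = 2.821e+04 s = 0.3266 d.
C = 0.2733·exp(−0.14·0.3266) = 0.2733·0.9553 = 0.2611 mg/L.

0.261 mg/L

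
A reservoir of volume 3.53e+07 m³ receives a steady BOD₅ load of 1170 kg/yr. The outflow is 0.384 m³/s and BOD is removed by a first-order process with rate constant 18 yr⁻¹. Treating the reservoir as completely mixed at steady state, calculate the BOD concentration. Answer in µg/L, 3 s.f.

1.81 µg/L

Outflow Q = 0.384 m³/s × 3.156e+07 s/yr = 1.212e+07 m³/yr.
Steady-state CSTR mass balance: W = Q·C + k·V·C, so C = W/(Q + kV).
Q + kV = 1.212e+07 + 18·3.53e+07 = 6.475e+08 m³/yr.
C = 1170/6.475e+08 = 1.807e-06 kg/m³ = 0.001807 mg/L = 1.807 µg/L.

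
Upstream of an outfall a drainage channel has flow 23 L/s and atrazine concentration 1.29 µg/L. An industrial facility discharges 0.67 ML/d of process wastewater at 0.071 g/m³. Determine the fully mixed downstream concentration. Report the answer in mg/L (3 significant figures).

0.0189 mg/L

0.67 ML/d = 0.007755 m³/s.
23 L/s = 0.023 m³/s.
1.29 µg/L = 0.00129 mg/L.
Conservation of mass across the mixing zone: C = (0.007755·0.071 + 0.023·0.00129) / (0.007755 + 0.023) = 0.0005802/0.03075 = 0.01887 mg/L.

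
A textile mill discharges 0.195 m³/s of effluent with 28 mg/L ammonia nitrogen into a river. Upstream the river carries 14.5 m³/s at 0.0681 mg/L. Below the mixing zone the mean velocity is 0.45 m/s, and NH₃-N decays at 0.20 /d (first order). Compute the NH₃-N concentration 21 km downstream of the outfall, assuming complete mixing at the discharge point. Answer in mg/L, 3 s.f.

0.394 mg/L

After complete mixing, C₀ = (0.195·28 + 14.5·0.0681) / 14.7 = 0.4388 mg/L.
Travel time t = 2.1e+04 m / 0.45 m/s = 4.667e+04 s = 0.5401 d.
C = 0.4388·exp(−0.20·0.5401) = 0.4388·0.8976 = 0.3938 mg/L.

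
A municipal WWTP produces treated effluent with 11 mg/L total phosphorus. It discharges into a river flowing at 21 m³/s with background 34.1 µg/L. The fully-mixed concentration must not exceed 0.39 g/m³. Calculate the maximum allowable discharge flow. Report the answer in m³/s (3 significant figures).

34.1 µg/L = 0.0341 mg/L.
Mass balance at complete mixing: C_std·(Q_w + Q_r) = Q_w·C_e + Q_r·C_b.
Rearranging, Q_w = Q_r·(C_std − C_b)/(C_e − C_std) = 21·(0.39 − 0.0341) / (11 − 0.39) = 0.7044 m³/s.

0.704 m³/s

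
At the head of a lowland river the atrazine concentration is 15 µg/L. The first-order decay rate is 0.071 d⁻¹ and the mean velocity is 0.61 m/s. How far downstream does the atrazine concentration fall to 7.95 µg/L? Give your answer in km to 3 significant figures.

From C = C₀·e^(−kt), t = ln(C₀/C)/k = ln(15/7.95)/0.071 = 0.6349/0.071 = 8.942 d.
Distance = v·t = 0.61 m/s × 7.726e+05 s = 4.713e+05 m = 471.3 km.

471 km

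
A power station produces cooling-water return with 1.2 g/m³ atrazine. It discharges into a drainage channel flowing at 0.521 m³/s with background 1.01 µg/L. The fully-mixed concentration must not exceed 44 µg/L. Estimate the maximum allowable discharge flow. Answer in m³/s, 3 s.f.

0.0194 m³/s

1.01 µg/L = 0.00101 mg/L.
44 µg/L = 0.044 mg/L.
Mass balance at complete mixing: C_std·(Q_w + Q_r) = Q_w·C_e + Q_r·C_b.
Rearranging, Q_w = Q_r·(C_std − C_b)/(C_e − C_std) = 0.521·(0.044 − 0.00101) / (1.2 − 0.044) = 0.01938 m³/s.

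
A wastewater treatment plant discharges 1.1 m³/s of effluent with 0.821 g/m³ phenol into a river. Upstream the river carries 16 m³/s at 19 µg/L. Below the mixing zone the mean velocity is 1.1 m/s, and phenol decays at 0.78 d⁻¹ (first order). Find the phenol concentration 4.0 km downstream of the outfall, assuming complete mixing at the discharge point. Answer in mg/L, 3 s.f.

0.0683 mg/L

19 µg/L = 0.019 mg/L.
After complete mixing, C₀ = (1.1·0.821 + 16·0.019) / 17.1 = 0.07059 mg/L.
Travel time t = 4000 m / 1.1 m/s = 3636 s = 0.04209 d.
C = 0.07059·exp(−0.78·0.04209) = 0.07059·0.9677 = 0.06831 mg/L.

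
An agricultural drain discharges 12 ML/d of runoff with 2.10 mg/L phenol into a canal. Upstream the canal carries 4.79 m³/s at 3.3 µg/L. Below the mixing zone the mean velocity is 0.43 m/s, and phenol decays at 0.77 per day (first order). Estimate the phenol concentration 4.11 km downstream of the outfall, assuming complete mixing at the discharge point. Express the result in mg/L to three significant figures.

0.0573 mg/L

12 ML/d = 0.1389 m³/s.
3.3 µg/L = 0.0033 mg/L.
After complete mixing, C₀ = (0.1389·2.1 + 4.79·0.0033) / 4.929 = 0.06238 mg/L.
Travel time t = 4110 m / 0.43 m/s = 9558 s = 0.1106 d.
C = 0.06238·exp(−0.77·0.1106) = 0.06238·0.9183 = 0.05729 mg/L.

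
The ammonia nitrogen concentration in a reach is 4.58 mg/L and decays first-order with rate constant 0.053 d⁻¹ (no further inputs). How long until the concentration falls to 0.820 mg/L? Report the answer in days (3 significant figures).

32.5 d

t = ln(C₀/C)/k = ln(4.58/0.820)/0.053 = 1.72/0.053 = 32.46 d.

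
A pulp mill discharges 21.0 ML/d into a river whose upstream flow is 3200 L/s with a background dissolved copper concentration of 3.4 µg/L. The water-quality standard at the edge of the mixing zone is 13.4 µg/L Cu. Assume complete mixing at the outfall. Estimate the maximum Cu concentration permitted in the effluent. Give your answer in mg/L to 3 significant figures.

0.145 mg/L

21.0 ML/d = 0.2431 m³/s.
3200 L/s = 3.2 m³/s.
3.4 µg/L = 0.0034 mg/L.
13.4 µg/L = 0.0134 mg/L.
Mass balance: 0.0134·3.443 = 0.2431·Cₑ + 3.2·0.0034.
Cₑ = (0.04614 − 0.01088) / 0.2431 = 0.1451 mg/L.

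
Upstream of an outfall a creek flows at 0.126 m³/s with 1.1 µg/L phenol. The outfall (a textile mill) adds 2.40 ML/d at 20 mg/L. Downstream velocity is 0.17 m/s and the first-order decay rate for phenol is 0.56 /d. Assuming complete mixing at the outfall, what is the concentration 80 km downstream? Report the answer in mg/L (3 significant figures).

0.171 mg/L

2.40 ML/d = 0.02778 m³/s.
1.1 µg/L = 0.0011 mg/L.
After complete mixing, C₀ = (0.02778·20 + 0.126·0.0011) / 0.1538 = 3.614 mg/L.
Travel time t = 8e+04 m / 0.17 m/s = 4.706e+05 s = 5.447 d.
C = 3.614·exp(−0.56·5.447) = 3.614·0.04735 = 0.1711 mg/L.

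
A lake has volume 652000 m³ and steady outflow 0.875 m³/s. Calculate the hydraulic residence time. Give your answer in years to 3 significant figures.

Q = 0.875 m³/s × 3.156e+07 s/yr = 2.761e+07 m³/yr.
Hydraulic residence time τ = V/Q = 652000/2.761e+07 = 0.02361 yr.

0.0236 yr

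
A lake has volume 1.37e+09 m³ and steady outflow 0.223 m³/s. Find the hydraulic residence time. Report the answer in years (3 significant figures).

195 yr

Q = 0.223 m³/s × 3.156e+07 s/yr = 7.037e+06 m³/yr.
Hydraulic residence time τ = V/Q = 1.37e+09/7.037e+06 = 194.7 yr.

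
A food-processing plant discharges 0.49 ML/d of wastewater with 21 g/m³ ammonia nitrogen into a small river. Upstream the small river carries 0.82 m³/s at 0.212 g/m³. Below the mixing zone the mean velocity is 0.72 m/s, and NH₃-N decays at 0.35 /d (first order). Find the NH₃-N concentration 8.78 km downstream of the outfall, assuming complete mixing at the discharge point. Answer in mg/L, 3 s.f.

0.338 mg/L

0.49 ML/d = 0.005671 m³/s.
After complete mixing, C₀ = (0.005671·21 + 0.82·0.212) / 0.8257 = 0.3548 mg/L.
Travel time t = 8780 m / 0.72 m/s = 1.219e+04 s = 0.1411 d.
C = 0.3548·exp(−0.35·0.1411) = 0.3548·0.9518 = 0.3377 mg/L.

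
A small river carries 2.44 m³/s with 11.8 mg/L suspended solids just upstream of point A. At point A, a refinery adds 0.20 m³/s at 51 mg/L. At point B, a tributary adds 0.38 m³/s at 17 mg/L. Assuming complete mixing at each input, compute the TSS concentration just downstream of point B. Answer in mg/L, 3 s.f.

After input A: C = (2.44·11.8 + 0.2·51) / 2.64 = 14.77 mg/L.
After input B: C = (2.64·14.77 + 0.38·17) / 3.02 = 15.05 mg/L.

15.1 mg/L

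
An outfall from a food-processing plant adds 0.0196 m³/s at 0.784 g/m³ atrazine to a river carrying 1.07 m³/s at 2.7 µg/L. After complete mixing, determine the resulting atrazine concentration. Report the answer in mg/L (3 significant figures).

0.0168 mg/L

2.7 µg/L = 0.0027 mg/L.
By mass balance at complete mixing, C = (0.0196·0.784 + 1.07·0.0027) / (0.0196 + 1.07) = 0.01826/1.09 = 0.01675 mg/L.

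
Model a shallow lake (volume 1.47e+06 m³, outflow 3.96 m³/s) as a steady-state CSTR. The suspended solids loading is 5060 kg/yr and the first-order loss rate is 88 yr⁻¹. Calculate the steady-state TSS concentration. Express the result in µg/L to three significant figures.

Outflow Q = 3.96 m³/s × 3.156e+07 s/yr = 1.25e+08 m³/yr.
Steady-state CSTR mass balance: W = Q·C + k·V·C, so C = W/(Q + kV).
Q + kV = 1.25e+08 + 88·1.47e+06 = 2.543e+08 m³/yr.
C = 5060/2.543e+08 = 1.99e-05 kg/m³ = 0.0199 mg/L = 19.9 µg/L.

19.9 µg/L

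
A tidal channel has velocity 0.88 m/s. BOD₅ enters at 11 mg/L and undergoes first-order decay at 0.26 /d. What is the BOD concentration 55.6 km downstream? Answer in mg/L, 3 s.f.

9.10 mg/L

Travel time t = 55.6 km / 0.88 m/s = 5.56e+04/0.88 = 6.318e+04 s = 0.7313 d.
First-order decay: C = 11·exp(−0.26·0.7313) = 11·0.8269 = 9.095 mg/L.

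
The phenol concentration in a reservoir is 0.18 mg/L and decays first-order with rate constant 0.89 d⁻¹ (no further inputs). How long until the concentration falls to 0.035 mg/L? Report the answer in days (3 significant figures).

1.84 d

t = ln(C₀/C)/k = ln(0.18/0.035)/0.89 = 1.638/0.89 = 1.84 d.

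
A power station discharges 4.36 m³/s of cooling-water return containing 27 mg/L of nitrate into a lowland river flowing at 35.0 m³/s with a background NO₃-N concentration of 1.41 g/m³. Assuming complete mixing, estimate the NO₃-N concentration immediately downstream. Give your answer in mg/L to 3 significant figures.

By mass balance at complete mixing, C = (4.36·27 + 35·1.41) / (4.36 + 35) = 167.1/39.36 = 4.245 mg/L.

4.24 mg/L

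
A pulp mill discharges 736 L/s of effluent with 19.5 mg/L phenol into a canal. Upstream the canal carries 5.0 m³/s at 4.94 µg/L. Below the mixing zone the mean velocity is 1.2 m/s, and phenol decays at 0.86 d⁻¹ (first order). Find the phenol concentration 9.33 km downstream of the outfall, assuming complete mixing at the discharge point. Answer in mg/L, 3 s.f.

2.32 mg/L

736 L/s = 0.736 m³/s.
4.94 µg/L = 0.00494 mg/L.
After complete mixing, C₀ = (0.736·19.5 + 5·0.00494) / 5.736 = 2.506 mg/L.
Travel time t = 9330 m / 1.2 m/s = 7775 s = 0.08999 d.
C = 2.506·exp(−0.86·0.08999) = 2.506·0.9255 = 2.32 mg/L.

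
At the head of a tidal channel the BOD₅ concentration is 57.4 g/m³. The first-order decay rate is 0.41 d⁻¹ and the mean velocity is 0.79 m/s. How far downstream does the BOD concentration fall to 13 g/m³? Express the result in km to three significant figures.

From C = C₀·e^(−kt), t = ln(C₀/C)/k = ln(57.4/13)/0.41 = 1.485/0.41 = 3.622 d.
Distance = v·t = 0.79 m/s × 3.13e+05 s = 2.472e+05 m = 247.2 km.

247 km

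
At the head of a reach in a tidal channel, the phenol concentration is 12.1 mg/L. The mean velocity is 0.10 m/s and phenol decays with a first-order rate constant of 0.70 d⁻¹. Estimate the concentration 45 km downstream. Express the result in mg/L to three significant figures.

0.316 mg/L

Travel time t = 45 km / 0.10 m/s = 4.5e+04/0.10 = 4.5e+05 s = 5.208 d.
First-order decay: C = 12.1·exp(−0.70·5.208) = 12.1·0.0261 = 0.3158 mg/L.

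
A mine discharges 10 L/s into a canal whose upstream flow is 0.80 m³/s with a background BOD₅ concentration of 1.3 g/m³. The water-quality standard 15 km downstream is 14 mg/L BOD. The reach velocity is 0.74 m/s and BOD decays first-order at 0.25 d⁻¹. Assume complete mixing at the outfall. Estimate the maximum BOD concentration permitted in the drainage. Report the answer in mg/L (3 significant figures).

10 L/s = 0.01 m³/s.
Travel time to the compliance point: t = 1.5e+04/0.74 = 2.027e+04 s = 0.2346 d; decay factor exp(−0.25·0.2346) = 0.943.
So the concentration just after mixing may be at most 14/0.943 = 14.85 mg/L.
Mass balance: 14.85·0.81 = 0.01·Cₑ + 0.8·1.3.
Cₑ = (12.03 − 1.04) / 0.01 = 1099 mg/L.

1100 mg/L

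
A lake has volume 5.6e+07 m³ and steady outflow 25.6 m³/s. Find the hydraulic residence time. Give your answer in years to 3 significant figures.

0.0693 yr

Q = 25.6 m³/s × 3.156e+07 s/yr = 8.079e+08 m³/yr.
Hydraulic residence time τ = V/Q = 5.6e+07/8.079e+08 = 0.06932 yr.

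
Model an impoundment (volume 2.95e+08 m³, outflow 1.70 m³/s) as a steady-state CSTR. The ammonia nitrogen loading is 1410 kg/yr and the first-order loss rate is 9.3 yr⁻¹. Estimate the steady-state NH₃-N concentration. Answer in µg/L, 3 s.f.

0.504 µg/L

Outflow Q = 1.70 m³/s × 3.156e+07 s/yr = 5.365e+07 m³/yr.
Steady-state CSTR mass balance: W = Q·C + k·V·C, so C = W/(Q + kV).
Q + kV = 5.365e+07 + 9.3·2.95e+08 = 2.797e+09 m³/yr.
C = 1410/2.797e+09 = 5.041e-07 kg/m³ = 0.0005041 mg/L = 0.5041 µg/L.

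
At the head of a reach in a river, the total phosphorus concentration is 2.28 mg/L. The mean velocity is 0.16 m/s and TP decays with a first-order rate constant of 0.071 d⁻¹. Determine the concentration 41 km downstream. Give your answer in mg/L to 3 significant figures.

1.85 mg/L

Travel time t = 41 km / 0.16 m/s = 4.1e+04/0.16 = 2.562e+05 s = 2.966 d.
First-order decay: C = 2.28·exp(−0.071·2.966) = 2.28·0.8101 = 1.847 mg/L.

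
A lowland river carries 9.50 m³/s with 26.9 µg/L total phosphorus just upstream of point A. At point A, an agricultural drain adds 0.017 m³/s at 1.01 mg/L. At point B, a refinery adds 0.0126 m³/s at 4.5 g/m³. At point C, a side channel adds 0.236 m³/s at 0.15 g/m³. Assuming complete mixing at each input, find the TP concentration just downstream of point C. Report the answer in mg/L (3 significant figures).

0.0374 mg/L

26.9 µg/L = 0.0269 mg/L.
After input A: C = (9.5·0.0269 + 0.017·1.01) / 9.517 = 0.02866 mg/L.
After input B: C = (9.517·0.02866 + 0.0126·4.5) / 9.53 = 0.03457 mg/L.
After input C: C = (9.53·0.03457 + 0.236·0.15) / 9.766 = 0.03736 mg/L.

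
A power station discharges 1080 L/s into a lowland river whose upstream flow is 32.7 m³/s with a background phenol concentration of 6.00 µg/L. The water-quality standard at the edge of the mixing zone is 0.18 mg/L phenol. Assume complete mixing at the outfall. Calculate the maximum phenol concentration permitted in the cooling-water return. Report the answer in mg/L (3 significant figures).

5.45 mg/L

1080 L/s = 1.08 m³/s.
6.00 µg/L = 0.006 mg/L.
Mass balance: 0.18·33.78 = 1.08·Cₑ + 32.7·0.006.
Cₑ = (6.08 − 0.1962) / 1.08 = 5.448 mg/L.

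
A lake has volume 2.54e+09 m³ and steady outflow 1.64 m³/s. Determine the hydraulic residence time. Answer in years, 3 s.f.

49.1 yr

Q = 1.64 m³/s × 3.156e+07 s/yr = 5.175e+07 m³/yr.
Hydraulic residence time τ = V/Q = 2.54e+09/5.175e+07 = 49.08 yr.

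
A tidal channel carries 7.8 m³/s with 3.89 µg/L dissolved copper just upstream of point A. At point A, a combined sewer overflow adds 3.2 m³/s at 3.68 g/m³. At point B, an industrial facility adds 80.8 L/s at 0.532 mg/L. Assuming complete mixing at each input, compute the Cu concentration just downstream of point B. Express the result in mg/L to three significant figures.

3.89 µg/L = 0.00389 mg/L.
After input A: C = (7.8·0.00389 + 3.2·3.68) / 11 = 1.073 mg/L.
80.8 L/s = 0.0808 m³/s.
After input B: C = (11·1.073 + 0.0808·0.532) / 11.08 = 1.069 mg/L.

1.07 mg/L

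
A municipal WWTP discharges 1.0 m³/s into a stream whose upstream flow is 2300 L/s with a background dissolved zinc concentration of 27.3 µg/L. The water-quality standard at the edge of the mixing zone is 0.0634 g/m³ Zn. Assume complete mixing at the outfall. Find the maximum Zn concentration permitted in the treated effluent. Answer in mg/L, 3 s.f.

0.146 mg/L

2300 L/s = 2.3 m³/s.
27.3 µg/L = 0.0273 mg/L.
Mass balance: 0.0634·3.3 = 1·Cₑ + 2.3·0.0273.
Cₑ = (0.2092 − 0.06279) / 1 = 0.1464 mg/L.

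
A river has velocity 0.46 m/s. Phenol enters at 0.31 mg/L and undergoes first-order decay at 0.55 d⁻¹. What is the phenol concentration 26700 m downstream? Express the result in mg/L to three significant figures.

Travel time t = 26700 m / 0.46 m/s = 2.67e+04/0.46 = 5.804e+04 s = 0.6718 d.
First-order decay: C = 0.31·exp(−0.55·0.6718) = 0.31·0.6911 = 0.2142 mg/L.

0.214 mg/L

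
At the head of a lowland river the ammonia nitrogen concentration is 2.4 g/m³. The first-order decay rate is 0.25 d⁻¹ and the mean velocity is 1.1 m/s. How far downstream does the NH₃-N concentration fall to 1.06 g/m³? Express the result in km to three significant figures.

From C = C₀·e^(−kt), t = ln(C₀/C)/k = ln(2.4/1.06)/0.25 = 0.8172/0.25 = 3.269 d.
Distance = v·t = 1.1 m/s × 2.824e+05 s = 3.107e+05 m = 310.7 km.

311 km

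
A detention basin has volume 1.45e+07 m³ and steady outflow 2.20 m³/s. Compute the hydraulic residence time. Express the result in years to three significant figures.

0.209 yr

Q = 2.20 m³/s × 3.156e+07 s/yr = 6.943e+07 m³/yr.
Hydraulic residence time τ = V/Q = 1.45e+07/6.943e+07 = 0.2089 yr.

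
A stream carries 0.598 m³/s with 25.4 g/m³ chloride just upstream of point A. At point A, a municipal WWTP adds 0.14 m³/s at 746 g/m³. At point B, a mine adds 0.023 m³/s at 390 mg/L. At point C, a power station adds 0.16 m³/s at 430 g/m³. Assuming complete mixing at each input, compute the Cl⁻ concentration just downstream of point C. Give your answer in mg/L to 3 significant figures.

214 mg/L

After input A: C = (0.598·25.4 + 0.14·746) / 0.738 = 162.1 mg/L.
After input B: C = (0.738·162.1 + 0.023·390) / 0.761 = 169 mg/L.
After input C: C = (0.761·169 + 0.16·430) / 0.921 = 214.3 mg/L.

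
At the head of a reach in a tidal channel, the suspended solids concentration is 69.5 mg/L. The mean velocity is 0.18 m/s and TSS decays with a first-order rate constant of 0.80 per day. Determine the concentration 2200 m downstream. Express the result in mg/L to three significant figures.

62.1 mg/L

Travel time t = 2200 m / 0.18 m/s = 2200/0.18 = 1.222e+04 s = 0.1415 d.
First-order decay: C = 69.5·exp(−0.80·0.1415) = 69.5·0.893 = 62.06 mg/L.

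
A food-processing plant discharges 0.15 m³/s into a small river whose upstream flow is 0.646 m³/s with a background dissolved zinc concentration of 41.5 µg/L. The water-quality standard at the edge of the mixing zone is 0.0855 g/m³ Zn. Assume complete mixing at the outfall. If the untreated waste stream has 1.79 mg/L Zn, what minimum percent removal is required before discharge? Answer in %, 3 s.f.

41.5 µg/L = 0.0415 mg/L.
Mass balance: 0.0855·0.796 = 0.15·Cₑ + 0.646·0.0415.
Cₑ = (0.06806 − 0.02681) / 0.15 = 0.275 mg/L.
Required removal = 1 − 0.275/1.79 = 84.64 %.

84.6 %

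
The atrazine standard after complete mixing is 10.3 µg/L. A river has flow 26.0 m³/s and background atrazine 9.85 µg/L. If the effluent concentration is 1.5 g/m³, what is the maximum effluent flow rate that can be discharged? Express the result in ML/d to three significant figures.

0.679 ML/d

9.85 µg/L = 0.00985 mg/L.
10.3 µg/L = 0.0103 mg/L.
Mass balance at complete mixing: C_std·(Q_w + Q_r) = Q_w·C_e + Q_r·C_b.
Rearranging, Q_w = Q_r·(C_std − C_b)/(C_e − C_std) = 26.0·(0.0103 − 0.00985) / (1.5 − 0.0103) = 0.007854 m³/s.
= 0.6786 ML/d.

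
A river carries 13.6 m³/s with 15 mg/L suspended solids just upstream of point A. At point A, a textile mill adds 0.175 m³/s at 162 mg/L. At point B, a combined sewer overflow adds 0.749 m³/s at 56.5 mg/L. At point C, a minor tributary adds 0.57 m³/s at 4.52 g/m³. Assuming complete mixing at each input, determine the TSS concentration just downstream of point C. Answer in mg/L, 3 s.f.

After input A: C = (13.6·15 + 0.175·162) / 13.78 = 16.87 mg/L.
After input B: C = (13.78·16.87 + 0.749·56.5) / 14.52 = 18.91 mg/L.
After input C: C = (14.52·18.91 + 0.57·4.52) / 15.09 = 18.37 mg/L.

18.4 mg/L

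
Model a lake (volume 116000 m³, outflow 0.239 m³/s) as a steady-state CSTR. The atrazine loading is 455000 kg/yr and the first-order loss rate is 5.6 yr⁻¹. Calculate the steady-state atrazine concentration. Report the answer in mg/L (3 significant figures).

55.5 mg/L

Outflow Q = 0.239 m³/s × 3.156e+07 s/yr = 7.542e+06 m³/yr.
Steady-state CSTR mass balance: W = Q·C + k·V·C, so C = W/(Q + kV).
Q + kV = 7.542e+06 + 5.6·116000 = 8.192e+06 m³/yr.
C = 455000/8.192e+06 = 0.05554 kg/m³ = 55.54 mg/L.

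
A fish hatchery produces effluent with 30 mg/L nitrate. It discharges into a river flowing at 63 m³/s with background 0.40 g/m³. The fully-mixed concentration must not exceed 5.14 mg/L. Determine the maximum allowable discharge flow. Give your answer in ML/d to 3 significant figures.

Mass balance at complete mixing: C_std·(Q_w + Q_r) = Q_w·C_e + Q_r·C_b.
Rearranging, Q_w = Q_r·(C_std − C_b)/(C_e − C_std) = 63·(5.14 − 0.4) / (30 − 5.14) = 12.01 m³/s.
= 1038 ML/d.

1040 ML/d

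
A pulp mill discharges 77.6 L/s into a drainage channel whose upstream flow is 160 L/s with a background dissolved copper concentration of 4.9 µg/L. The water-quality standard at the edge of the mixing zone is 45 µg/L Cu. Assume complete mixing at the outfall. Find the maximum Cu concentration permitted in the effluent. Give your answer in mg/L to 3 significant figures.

0.128 mg/L

77.6 L/s = 0.0776 m³/s.
160 L/s = 0.16 m³/s.
4.9 µg/L = 0.0049 mg/L.
45 µg/L = 0.045 mg/L.
Mass balance: 0.045·0.2376 = 0.0776·Cₑ + 0.16·0.0049.
Cₑ = (0.01069 − 0.000784) / 0.0776 = 0.1277 mg/L.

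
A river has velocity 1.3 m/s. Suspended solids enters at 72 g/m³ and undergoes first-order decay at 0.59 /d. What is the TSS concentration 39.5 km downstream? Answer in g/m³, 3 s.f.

Travel time t = 39.5 km / 1.3 m/s = 3.95e+04/1.3 = 3.038e+04 s = 0.3517 d.
First-order decay: C = 72·exp(−0.59·0.3517) = 72·0.8126 = 58.51 g/m³.

58.5 g/m³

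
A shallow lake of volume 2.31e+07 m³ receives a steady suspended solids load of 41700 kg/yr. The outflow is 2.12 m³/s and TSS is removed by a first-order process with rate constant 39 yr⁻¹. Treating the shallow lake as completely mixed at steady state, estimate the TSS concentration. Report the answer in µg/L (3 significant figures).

Outflow Q = 2.12 m³/s × 3.156e+07 s/yr = 6.69e+07 m³/yr.
Steady-state CSTR mass balance: W = Q·C + k·V·C, so C = W/(Q + kV).
Q + kV = 6.69e+07 + 39·2.31e+07 = 9.678e+08 m³/yr.
C = 41700/9.678e+08 = 4.309e-05 kg/m³ = 0.04309 mg/L = 43.09 µg/L.

43.1 µg/L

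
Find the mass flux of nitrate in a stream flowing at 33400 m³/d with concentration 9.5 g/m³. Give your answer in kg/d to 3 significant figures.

33400 m³/d = 0.3866 m³/s.
Mass flux = Q·C = 0.3866 m³/s × 9.5 g/m³ = 3.672 g/s.
= 3.672 g/s × 86.4 = 317.3 kg/d.

317 kg/d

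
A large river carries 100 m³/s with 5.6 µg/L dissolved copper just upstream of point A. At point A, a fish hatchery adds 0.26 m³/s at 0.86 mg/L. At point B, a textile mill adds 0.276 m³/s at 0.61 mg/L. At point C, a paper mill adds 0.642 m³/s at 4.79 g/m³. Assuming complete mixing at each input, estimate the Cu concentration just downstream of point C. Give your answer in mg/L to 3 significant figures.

0.0398 mg/L

5.6 µg/L = 0.0056 mg/L.
After input A: C = (100·0.0056 + 0.26·0.86) / 100.3 = 0.007816 mg/L.
After input B: C = (100.3·0.007816 + 0.276·0.61) / 100.5 = 0.009469 mg/L.
After input C: C = (100.5·0.009469 + 0.642·4.79) / 101.2 = 0.0398 mg/L.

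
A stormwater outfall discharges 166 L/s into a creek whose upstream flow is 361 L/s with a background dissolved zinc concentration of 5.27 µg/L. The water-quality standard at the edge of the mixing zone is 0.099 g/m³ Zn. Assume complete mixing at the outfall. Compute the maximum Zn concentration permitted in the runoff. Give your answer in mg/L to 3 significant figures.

166 L/s = 0.166 m³/s.
361 L/s = 0.361 m³/s.
5.27 µg/L = 0.00527 mg/L.
Mass balance: 0.099·0.527 = 0.166·Cₑ + 0.361·0.00527.
Cₑ = (0.05217 − 0.001902) / 0.166 = 0.3028 mg/L.

0.303 mg/L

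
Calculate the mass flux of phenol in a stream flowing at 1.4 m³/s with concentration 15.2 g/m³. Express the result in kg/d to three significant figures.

Mass flux = Q·C = 1.4 m³/s × 15.2 g/m³ = 21.28 g/s.
= 21.28 g/s × 86.4 = 1839 kg/d.

1840 kg/d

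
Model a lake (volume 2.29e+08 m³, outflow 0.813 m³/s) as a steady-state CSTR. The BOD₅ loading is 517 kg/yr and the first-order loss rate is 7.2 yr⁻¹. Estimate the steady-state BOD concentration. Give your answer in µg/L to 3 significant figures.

Outflow Q = 0.813 m³/s × 3.156e+07 s/yr = 2.566e+07 m³/yr.
Steady-state CSTR mass balance: W = Q·C + k·V·C, so C = W/(Q + kV).
Q + kV = 2.566e+07 + 7.2·2.29e+08 = 1.674e+09 m³/yr.
C = 517/1.674e+09 = 3.088e-07 kg/m³ = 0.0003088 mg/L = 0.3088 µg/L.

0.309 µg/L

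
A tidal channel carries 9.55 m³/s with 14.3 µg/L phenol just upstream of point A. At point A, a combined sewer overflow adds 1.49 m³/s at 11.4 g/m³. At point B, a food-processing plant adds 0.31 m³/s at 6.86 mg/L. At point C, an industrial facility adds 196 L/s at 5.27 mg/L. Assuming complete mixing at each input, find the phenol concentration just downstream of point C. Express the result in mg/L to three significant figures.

14.3 µg/L = 0.0143 mg/L.
After input A: C = (9.55·0.0143 + 1.49·11.4) / 11.04 = 1.551 mg/L.
After input B: C = (11.04·1.551 + 0.31·6.86) / 11.35 = 1.696 mg/L.
196 L/s = 0.196 m³/s.
After input C: C = (11.35·1.696 + 0.196·5.27) / 11.55 = 1.757 mg/L.

1.76 mg/L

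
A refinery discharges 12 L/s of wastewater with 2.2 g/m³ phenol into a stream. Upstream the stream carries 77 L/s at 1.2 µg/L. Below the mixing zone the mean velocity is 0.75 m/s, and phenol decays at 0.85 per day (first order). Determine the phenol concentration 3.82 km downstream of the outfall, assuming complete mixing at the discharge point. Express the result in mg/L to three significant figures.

0.283 mg/L

12 L/s = 0.012 m³/s.
77 L/s = 0.077 m³/s.
1.2 µg/L = 0.0012 mg/L.
After complete mixing, C₀ = (0.012·2.2 + 0.077·0.0012) / 0.089 = 0.2977 mg/L.
Travel time t = 3820 m / 0.75 m/s = 5093 s = 0.05895 d.
C = 0.2977·exp(−0.85·0.05895) = 0.2977·0.9511 = 0.2831 mg/L.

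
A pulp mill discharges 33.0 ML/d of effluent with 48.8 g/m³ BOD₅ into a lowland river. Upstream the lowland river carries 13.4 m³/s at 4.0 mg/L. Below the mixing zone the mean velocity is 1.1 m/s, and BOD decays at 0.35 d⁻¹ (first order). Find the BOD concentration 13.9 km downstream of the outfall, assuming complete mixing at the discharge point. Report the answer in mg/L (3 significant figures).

33.0 ML/d = 0.3819 m³/s.
After complete mixing, C₀ = (0.3819·48.8 + 13.4·4) / 13.78 = 5.242 mg/L.
Travel time t = 1.39e+04 m / 1.1 m/s = 1.264e+04 s = 0.1463 d.
C = 5.242·exp(−0.35·0.1463) = 5.242·0.9501 = 4.98 mg/L.

4.98 mg/L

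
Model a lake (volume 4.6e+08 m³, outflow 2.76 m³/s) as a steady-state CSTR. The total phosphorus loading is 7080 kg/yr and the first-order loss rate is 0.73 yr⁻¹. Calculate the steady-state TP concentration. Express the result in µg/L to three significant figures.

16.7 µg/L

Outflow Q = 2.76 m³/s × 3.156e+07 s/yr = 8.71e+07 m³/yr.
Steady-state CSTR mass balance: W = Q·C + k·V·C, so C = W/(Q + kV).
Q + kV = 8.71e+07 + 0.73·4.6e+08 = 4.229e+08 m³/yr.
C = 7080/4.229e+08 = 1.674e-05 kg/m³ = 0.01674 mg/L = 16.74 µg/L.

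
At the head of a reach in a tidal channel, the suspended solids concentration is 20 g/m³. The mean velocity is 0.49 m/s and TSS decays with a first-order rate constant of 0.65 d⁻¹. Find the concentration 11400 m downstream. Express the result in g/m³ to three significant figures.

Travel time t = 11400 m / 0.49 m/s = 1.14e+04/0.49 = 2.327e+04 s = 0.2693 d.
First-order decay: C = 20·exp(−0.65·0.2693) = 20·0.8394 = 16.79 g/m³.

16.8 g/m³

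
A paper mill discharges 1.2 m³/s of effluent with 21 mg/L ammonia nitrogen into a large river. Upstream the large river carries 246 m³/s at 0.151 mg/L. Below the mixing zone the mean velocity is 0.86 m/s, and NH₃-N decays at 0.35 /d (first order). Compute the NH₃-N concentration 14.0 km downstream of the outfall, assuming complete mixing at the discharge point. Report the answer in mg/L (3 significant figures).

0.236 mg/L

After complete mixing, C₀ = (1.2·21 + 246·0.151) / 247.2 = 0.2522 mg/L.
Travel time t = 1.4e+04 m / 0.86 m/s = 1.628e+04 s = 0.1884 d.
C = 0.2522·exp(−0.35·0.1884) = 0.2522·0.9362 = 0.2361 mg/L.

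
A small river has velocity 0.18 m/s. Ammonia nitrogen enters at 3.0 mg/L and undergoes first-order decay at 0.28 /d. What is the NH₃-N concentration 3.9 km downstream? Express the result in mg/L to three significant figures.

Travel time t = 3.9 km / 0.18 m/s = 3900/0.18 = 2.167e+04 s = 0.2508 d.
First-order decay: C = 3.0·exp(−0.28·0.2508) = 3.0·0.9322 = 2.797 mg/L.

2.80 mg/L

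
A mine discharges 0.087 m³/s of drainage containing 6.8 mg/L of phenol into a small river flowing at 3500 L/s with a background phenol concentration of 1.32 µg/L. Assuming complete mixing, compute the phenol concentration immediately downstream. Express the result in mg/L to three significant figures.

3500 L/s = 3.5 m³/s.
1.32 µg/L = 0.00132 mg/L.
By mass balance at complete mixing, C = (0.087·6.8 + 3.5·0.00132) / (0.087 + 3.5) = 0.5962/3.587 = 0.1662 mg/L.

0.166 mg/L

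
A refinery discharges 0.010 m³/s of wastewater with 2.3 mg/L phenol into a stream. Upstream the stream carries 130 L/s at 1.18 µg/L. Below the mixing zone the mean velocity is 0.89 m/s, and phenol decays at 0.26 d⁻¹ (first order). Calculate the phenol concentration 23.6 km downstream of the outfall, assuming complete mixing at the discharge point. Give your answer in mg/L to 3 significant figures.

130 L/s = 0.13 m³/s.
1.18 µg/L = 0.00118 mg/L.
After complete mixing, C₀ = (0.01·2.3 + 0.13·0.00118) / 0.14 = 0.1654 mg/L.
Travel time t = 2.36e+04 m / 0.89 m/s = 2.652e+04 s = 0.3069 d.
C = 0.1654·exp(−0.26·0.3069) = 0.1654·0.9233 = 0.1527 mg/L.

0.153 mg/L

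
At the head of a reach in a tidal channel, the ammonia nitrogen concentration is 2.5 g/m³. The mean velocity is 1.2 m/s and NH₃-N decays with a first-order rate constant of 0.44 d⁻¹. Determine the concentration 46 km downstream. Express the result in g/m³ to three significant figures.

2.06 g/m³

Travel time t = 46 km / 1.2 m/s = 4.6e+04/1.2 = 3.833e+04 s = 0.4437 d.
First-order decay: C = 2.5·exp(−0.44·0.4437) = 2.5·0.8227 = 2.057 g/m³.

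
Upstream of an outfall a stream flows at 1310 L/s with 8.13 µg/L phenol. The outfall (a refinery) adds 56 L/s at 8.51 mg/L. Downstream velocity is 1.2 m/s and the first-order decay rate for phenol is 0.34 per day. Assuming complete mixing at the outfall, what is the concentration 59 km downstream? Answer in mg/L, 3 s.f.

0.294 mg/L

56 L/s = 0.056 m³/s.
1310 L/s = 1.31 m³/s.
8.13 µg/L = 0.00813 mg/L.
After complete mixing, C₀ = (0.056·8.51 + 1.31·0.00813) / 1.366 = 0.3567 mg/L.
Travel time t = 5.9e+04 m / 1.2 m/s = 4.917e+04 s = 0.5691 d.
C = 0.3567·exp(−0.34·0.5691) = 0.3567·0.8241 = 0.2939 mg/L.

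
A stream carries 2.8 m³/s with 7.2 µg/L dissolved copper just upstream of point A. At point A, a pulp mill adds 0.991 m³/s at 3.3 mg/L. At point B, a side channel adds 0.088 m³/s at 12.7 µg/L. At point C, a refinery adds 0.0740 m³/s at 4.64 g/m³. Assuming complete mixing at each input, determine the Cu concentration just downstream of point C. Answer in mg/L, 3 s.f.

7.2 µg/L = 0.0072 mg/L.
After input A: C = (2.8·0.0072 + 0.991·3.3) / 3.791 = 0.868 mg/L.
12.7 µg/L = 0.0127 mg/L.
After input B: C = (3.791·0.868 + 0.088·0.0127) / 3.879 = 0.8486 mg/L.
After input C: C = (3.879·0.8486 + 0.074·4.64) / 3.953 = 0.9195 mg/L.

0.920 mg/L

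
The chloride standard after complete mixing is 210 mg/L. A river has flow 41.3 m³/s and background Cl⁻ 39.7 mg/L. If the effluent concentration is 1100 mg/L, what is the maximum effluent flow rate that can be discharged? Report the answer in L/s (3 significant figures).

7900 L/s

Mass balance at complete mixing: C_std·(Q_w + Q_r) = Q_w·C_e + Q_r·C_b.
Rearranging, Q_w = Q_r·(C_std − C_b)/(C_e − C_std) = 41.3·(210 − 39.7) / (1100 − 210) = 7.903 m³/s.
= 7903 L/s.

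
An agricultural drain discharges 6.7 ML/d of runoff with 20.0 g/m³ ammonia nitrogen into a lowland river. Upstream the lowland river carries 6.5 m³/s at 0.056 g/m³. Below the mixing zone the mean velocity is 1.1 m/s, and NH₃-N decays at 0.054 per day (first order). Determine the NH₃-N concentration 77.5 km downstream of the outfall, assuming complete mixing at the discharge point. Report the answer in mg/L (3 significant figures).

0.279 mg/L

6.7 ML/d = 0.07755 m³/s.
After complete mixing, C₀ = (0.07755·20 + 6.5·0.056) / 6.578 = 0.2911 mg/L.
Travel time t = 7.75e+04 m / 1.1 m/s = 7.045e+04 s = 0.8154 d.
C = 0.2911·exp(−0.054·0.8154) = 0.2911·0.9569 = 0.2786 mg/L.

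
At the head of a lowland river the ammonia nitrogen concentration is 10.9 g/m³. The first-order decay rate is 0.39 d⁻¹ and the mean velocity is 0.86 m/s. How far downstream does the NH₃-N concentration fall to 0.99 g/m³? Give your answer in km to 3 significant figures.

From C = C₀·e^(−kt), t = ln(C₀/C)/k = ln(10.9/0.99)/0.39 = 2.399/0.39 = 6.151 d.
Distance = v·t = 0.86 m/s × 5.314e+05 s = 4.57e+05 m = 457 km.

457 km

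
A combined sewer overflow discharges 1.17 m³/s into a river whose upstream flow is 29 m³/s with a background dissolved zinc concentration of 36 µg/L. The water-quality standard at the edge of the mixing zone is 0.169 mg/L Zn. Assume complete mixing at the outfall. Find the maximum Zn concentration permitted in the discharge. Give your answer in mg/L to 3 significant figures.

3.47 mg/L

36 µg/L = 0.036 mg/L.
Mass balance: 0.169·30.17 = 1.17·Cₑ + 29·0.036.
Cₑ = (5.099 − 1.044) / 1.17 = 3.466 mg/L.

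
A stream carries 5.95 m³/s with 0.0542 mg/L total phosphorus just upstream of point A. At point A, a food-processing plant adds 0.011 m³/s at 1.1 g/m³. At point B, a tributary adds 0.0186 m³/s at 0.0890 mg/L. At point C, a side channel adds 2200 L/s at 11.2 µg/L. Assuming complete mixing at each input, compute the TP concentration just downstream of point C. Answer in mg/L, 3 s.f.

0.0441 mg/L

After input A: C = (5.95·0.0542 + 0.011·1.1) / 5.961 = 0.05613 mg/L.
After input B: C = (5.961·0.05613 + 0.0186·0.089) / 5.98 = 0.05623 mg/L.
2200 L/s = 2.2 m³/s.
11.2 µg/L = 0.0112 mg/L.
After input C: C = (5.98·0.05623 + 2.2·0.0112) / 8.18 = 0.04412 mg/L.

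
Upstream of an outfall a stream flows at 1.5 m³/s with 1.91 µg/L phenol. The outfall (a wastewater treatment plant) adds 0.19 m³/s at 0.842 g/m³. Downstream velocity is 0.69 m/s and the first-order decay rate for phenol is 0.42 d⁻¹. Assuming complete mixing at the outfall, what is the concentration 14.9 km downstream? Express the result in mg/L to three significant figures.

1.91 µg/L = 0.00191 mg/L.
After complete mixing, C₀ = (0.19·0.842 + 1.5·0.00191) / 1.69 = 0.09636 mg/L.
Travel time t = 1.49e+04 m / 0.69 m/s = 2.159e+04 s = 0.2499 d.
C = 0.09636·exp(−0.42·0.2499) = 0.09636·0.9003 = 0.08676 mg/L.

0.0868 mg/L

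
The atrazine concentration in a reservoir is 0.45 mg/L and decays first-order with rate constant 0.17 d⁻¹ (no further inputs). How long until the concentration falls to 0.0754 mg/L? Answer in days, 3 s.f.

t = ln(C₀/C)/k = ln(0.45/0.0754)/0.17 = 1.786/0.17 = 10.51 d.

10.5 d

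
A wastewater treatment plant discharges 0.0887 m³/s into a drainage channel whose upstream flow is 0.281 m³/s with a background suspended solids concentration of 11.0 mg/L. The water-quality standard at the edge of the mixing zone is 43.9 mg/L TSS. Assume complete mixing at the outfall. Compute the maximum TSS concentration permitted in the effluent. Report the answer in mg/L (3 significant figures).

148 mg/L

Mass balance: 43.9·0.3697 = 0.0887·Cₑ + 0.281·11.
Cₑ = (16.23 − 3.091) / 0.0887 = 148.1 mg/L.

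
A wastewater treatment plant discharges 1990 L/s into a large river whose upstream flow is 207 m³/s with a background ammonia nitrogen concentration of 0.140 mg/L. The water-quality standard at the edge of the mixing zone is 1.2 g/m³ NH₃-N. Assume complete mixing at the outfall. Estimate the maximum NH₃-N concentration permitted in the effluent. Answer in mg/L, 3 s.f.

111 mg/L

1990 L/s = 1.99 m³/s.
Mass balance: 1.2·209 = 1.99·Cₑ + 207·0.14.
Cₑ = (250.8 − 28.98) / 1.99 = 111.5 mg/L.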